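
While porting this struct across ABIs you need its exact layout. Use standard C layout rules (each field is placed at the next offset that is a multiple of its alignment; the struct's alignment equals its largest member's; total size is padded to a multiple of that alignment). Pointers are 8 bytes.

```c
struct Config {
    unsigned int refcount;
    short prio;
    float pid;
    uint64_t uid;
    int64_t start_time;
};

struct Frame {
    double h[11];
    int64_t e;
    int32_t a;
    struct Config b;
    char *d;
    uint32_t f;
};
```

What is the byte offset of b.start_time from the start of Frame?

Config: 0..4  refcount  (4B, 4-aligned); 4..6  prio  (2B, 2-aligned); 6..8  -- padding (2B); 8..12  pid  (4B, 4-aligned); 12..16  -- padding (4B); 16..24  uid  (8B, 8-aligned); 24..32  start_time  (8B, 8-aligned); sizeof = 32, alignof = 8
0..88  h  (88B, 8-aligned)
88..96  e  (8B, 8-aligned)
96..100  a  (4B, 4-aligned)
100..104  -- padding (4B)
104..136  b  (32B, 8-aligned)
within Config: start_time at 24
104 + 24 = 128

128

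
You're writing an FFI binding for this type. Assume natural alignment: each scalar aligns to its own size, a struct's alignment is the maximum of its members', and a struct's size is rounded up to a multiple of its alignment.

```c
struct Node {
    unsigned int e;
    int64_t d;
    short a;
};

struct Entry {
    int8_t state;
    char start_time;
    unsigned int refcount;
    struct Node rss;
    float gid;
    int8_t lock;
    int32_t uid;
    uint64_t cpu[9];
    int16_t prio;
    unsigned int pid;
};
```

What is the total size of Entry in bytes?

128 bytes

Node: 0..4  e  (4B, 4-aligned); 4..8  -- padding (4B); 8..16  d  (8B, 8-aligned); 16..18  a  (2B, 2-aligned); 18..24  -- tail padding (6B); sizeof = 24, alignof = 8
0..1  state  (1B, 1-aligned)
1..2  start_time  (1B, 1-aligned)
2..4  -- padding (2B)
4..8  refcount  (4B, 4-aligned)
8..32  rss  (24B, 8-aligned)
32..36  gid  (4B, 4-aligned)
36..37  lock  (1B, 1-aligned)
37..40  -- padding (3B)
40..44  uid  (4B, 4-aligned)
44..48  -- padding (4B)
48..120  cpu  (72B, 8-aligned)
120..122  prio  (2B, 2-aligned)
122..124  -- padding (2B)
124..128  pid  (4B, 4-aligned)
sizeof = 128, alignof = 8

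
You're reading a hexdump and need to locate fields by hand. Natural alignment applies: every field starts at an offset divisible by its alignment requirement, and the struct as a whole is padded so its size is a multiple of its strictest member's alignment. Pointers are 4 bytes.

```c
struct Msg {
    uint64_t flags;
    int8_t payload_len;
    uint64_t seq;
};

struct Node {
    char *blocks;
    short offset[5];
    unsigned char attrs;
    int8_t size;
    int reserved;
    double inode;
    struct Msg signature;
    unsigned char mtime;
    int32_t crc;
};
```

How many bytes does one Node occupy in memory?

Msg: flags at 0 (size 8, align 8) → ends 8; payload_len at 8 (size 1, align 1) → ends 9; pad 7 to align 8 for seq; seq at 16 (size 8, align 8) → ends 24; total 24 bytes, alignment 8
blocks at 0 (size 4, align 4) → ends 4
offset at 4 (size 10, align 2) → ends 14
attrs at 14 (size 1, align 1) → ends 15
size at 15 (size 1, align 1) → ends 16
reserved at 16 (size 4, align 4) → ends 20
pad 4 to align 8 for inode
inode at 24 (size 8, align 8) → ends 32
signature at 32 (size 24, align 8) → ends 56
mtime at 56 (size 1, align 1) → ends 57
pad 3 to align 4 for crc
crc at 60 (size 4, align 4) → ends 64
total 64 bytes, alignment 8

64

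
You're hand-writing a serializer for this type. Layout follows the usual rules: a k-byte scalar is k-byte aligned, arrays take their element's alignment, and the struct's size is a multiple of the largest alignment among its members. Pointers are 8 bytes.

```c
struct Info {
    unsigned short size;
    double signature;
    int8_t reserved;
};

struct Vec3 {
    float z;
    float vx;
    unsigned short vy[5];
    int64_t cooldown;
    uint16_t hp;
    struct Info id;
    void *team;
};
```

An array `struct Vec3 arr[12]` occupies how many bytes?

864

Info: 0..2  size  (2B, 2-aligned); 2..8  -- padding (6B); 8..16  signature  (8B, 8-aligned); 16..17  reserved  (1B, 1-aligned); 17..24  -- tail padding (7B); sizeof = 24, alignof = 8
0..4  z  (4B, 4-aligned)
4..8  vx  (4B, 4-aligned)
8..18  vy  (10B, 2-aligned)
18..24  -- padding (6B)
24..32  cooldown  (8B, 8-aligned)
32..34  hp  (2B, 2-aligned)
34..40  -- padding (6B)
40..64  id  (24B, 8-aligned)
64..72  team  (8B, 8-aligned)
sizeof = 72, alignof = 8
array of 12: 12 × 72 = 864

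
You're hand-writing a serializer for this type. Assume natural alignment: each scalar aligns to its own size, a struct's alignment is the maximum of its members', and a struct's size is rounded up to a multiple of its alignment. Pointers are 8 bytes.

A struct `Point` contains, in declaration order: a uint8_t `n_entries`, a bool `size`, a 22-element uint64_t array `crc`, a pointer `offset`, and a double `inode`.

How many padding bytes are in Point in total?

0..1  n_entries  (1B, 1-aligned)
1..2  size  (1B, 1-aligned)
2..8  -- padding (6B)
8..184  crc  (176B, 8-aligned)
184..192  offset  (8B, 8-aligned)
192..200  inode  (8B, 8-aligned)
sizeof = 200, alignof = 8
data bytes 194, size 200 → padding 6

6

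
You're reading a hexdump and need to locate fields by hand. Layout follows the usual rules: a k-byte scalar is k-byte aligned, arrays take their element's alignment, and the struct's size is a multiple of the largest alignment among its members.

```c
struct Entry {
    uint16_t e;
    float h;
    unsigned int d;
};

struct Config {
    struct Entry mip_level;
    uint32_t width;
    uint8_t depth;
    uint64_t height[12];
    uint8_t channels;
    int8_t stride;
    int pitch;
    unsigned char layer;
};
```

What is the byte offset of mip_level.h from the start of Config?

Entry: e at 0 (size 2, align 2) → ends 2; pad 2 to align 4 for h; h at 4 (size 4, align 4) → ends 8; d at 8 (size 4, align 4) → ends 12; total 12 bytes, alignment 4
mip_level at 0 (size 12, align 4) → ends 12
within Entry: h at 4
0 + 4 = 4

4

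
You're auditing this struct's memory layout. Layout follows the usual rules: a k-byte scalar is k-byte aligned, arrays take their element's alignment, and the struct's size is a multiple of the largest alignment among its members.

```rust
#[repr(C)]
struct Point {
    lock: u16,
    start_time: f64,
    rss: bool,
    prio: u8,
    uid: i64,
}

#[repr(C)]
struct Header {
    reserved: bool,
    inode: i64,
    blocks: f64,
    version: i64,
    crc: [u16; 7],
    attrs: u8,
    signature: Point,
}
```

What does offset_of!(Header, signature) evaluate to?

Point: 0..2  lock  (2B, 2-aligned); 2..8  -- padding (6B); 8..16  start_time  (8B, 8-aligned); 16..17  rss  (1B, 1-aligned); 17..18  prio  (1B, 1-aligned); 18..24  -- padding (6B); 24..32  uid  (8B, 8-aligned); sizeof = 32, alignof = 8
0..1  reserved  (1B, 1-aligned)
1..8  -- padding (7B)
8..16  inode  (8B, 8-aligned)
16..24  blocks  (8B, 8-aligned)
24..32  version  (8B, 8-aligned)
32..46  crc  (14B, 2-aligned)
46..47  attrs  (1B, 1-aligned)
47..48  -- padding (1B)
48..80  signature  (32B, 8-aligned)

48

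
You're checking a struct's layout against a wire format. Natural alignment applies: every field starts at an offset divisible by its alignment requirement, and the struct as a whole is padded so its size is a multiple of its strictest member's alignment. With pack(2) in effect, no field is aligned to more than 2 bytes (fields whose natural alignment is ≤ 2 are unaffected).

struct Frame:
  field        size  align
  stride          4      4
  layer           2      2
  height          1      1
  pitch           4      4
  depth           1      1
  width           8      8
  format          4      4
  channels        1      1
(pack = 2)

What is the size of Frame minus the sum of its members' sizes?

@0: stride [4B, align 2] → 4
@4: layer [2B, align 2] → 6
@6: height [1B, align 1] → 7
+1 pad (align 2)
@8: pitch [4B, align 2] → 12
@12: depth [1B, align 1] → 13
+1 pad (align 2)
@14: width [8B, align 2] → 22
@22: format [4B, align 2] → 26
@26: channels [1B, align 1] → 27
+1 tail pad (align 2)
size 28, align 2
data bytes 25, size 28 → padding 3

3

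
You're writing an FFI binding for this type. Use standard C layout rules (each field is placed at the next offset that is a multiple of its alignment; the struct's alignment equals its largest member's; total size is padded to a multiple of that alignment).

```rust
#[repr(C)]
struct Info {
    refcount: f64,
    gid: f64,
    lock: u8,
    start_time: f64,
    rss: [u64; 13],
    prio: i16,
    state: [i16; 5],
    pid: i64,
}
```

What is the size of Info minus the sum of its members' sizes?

11

0..8  refcount  (8B, 8-aligned)
8..16  gid  (8B, 8-aligned)
16..17  lock  (1B, 1-aligned)
17..24  -- padding (7B)
24..32  start_time  (8B, 8-aligned)
32..136  rss  (104B, 8-aligned)
136..138  prio  (2B, 2-aligned)
138..148  state  (10B, 2-aligned)
148..152  -- padding (4B)
152..160  pid  (8B, 8-aligned)
sizeof = 160, alignof = 8
data bytes 149, size 160 → padding 11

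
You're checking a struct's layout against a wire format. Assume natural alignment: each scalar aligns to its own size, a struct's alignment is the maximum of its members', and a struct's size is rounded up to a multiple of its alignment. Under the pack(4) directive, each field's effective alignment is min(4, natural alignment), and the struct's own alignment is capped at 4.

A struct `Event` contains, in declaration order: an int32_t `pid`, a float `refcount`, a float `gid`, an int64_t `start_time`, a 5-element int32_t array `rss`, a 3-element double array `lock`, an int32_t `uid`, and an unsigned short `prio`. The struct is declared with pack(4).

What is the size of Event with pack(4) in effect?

pid at 0 (size 4, align 4) → ends 4
refcount at 4 (size 4, align 4) → ends 8
gid at 8 (size 4, align 4) → ends 12
start_time at 12 (size 8, align 4) → ends 20
rss at 20 (size 20, align 4) → ends 40
lock at 40 (size 24, align 4) → ends 64
uid at 64 (size 4, align 4) → ends 68
prio at 68 (size 2, align 2) → ends 70
tail pad 2 to reach multiple of 4
total 72 bytes, alignment 4

72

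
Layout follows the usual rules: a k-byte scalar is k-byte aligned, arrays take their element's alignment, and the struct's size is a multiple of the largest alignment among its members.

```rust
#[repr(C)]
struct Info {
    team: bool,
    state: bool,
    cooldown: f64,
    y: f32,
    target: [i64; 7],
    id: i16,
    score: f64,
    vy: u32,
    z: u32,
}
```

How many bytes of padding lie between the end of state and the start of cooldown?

@0: team [1B, align 1] → 1
@1: state [1B, align 1] → 2
+6 pad (align 8)
@8: cooldown [8B, align 8] → 16

6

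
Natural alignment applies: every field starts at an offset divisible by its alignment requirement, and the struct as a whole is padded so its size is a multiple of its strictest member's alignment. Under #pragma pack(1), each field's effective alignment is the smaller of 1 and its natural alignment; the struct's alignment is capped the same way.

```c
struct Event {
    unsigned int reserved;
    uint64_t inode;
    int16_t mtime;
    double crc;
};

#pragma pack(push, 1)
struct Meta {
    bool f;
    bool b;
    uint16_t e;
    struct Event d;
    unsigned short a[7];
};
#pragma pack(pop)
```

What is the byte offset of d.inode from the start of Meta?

Event: reserved at 0 (size 4, align 4) → ends 4; pad 4 to align 8 for inode; inode at 8 (size 8, align 8) → ends 16; mtime at 16 (size 2, align 2) → ends 18; pad 6 to align 8 for crc; crc at 24 (size 8, align 8) → ends 32; total 32 bytes, alignment 8
f at 0 (size 1, align 1) → ends 1
b at 1 (size 1, align 1) → ends 2
e at 2 (size 2, align 1) → ends 4
d at 4 (size 32, align 1) → ends 36
within Event: inode at 8
4 + 8 = 12

12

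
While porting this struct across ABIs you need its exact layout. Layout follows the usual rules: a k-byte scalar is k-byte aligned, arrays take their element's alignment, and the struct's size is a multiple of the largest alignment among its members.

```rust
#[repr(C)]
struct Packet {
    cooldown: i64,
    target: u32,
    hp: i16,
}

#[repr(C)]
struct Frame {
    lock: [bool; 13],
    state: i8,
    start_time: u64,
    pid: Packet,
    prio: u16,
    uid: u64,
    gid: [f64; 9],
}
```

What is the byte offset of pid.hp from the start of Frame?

36

Packet: cooldown at 0 (size 8, align 8) → ends 8; target at 8 (size 4, align 4) → ends 12; hp at 12 (size 2, align 2) → ends 14; tail pad 2 to reach multiple of 8; total 16 bytes, alignment 8
lock at 0 (size 13, align 1) → ends 13
state at 13 (size 1, align 1) → ends 14
pad 2 to align 8 for start_time
start_time at 16 (size 8, align 8) → ends 24
pid at 24 (size 16, align 8) → ends 40
within Packet: hp at 12
24 + 12 = 36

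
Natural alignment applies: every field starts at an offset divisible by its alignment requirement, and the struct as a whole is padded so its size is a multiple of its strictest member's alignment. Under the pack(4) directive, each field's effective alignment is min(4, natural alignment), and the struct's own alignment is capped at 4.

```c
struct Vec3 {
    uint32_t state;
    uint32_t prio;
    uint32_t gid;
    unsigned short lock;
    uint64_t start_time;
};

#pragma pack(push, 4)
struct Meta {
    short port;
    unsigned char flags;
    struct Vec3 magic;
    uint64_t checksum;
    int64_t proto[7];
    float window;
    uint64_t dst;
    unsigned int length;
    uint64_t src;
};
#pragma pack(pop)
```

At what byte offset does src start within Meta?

Vec3: @0: state [4B, align 4] → 4; @4: prio [4B, align 4] → 8; @8: gid [4B, align 4] → 12; @12: lock [2B, align 2] → 14; +2 pad (align 8); @16: start_time [8B, align 8] → 24; size 24, align 8
@0: port [2B, align 2] → 2
@2: flags [1B, align 1] → 3
+1 pad (align 4)
@4: magic [24B, align 4] → 28
@28: checksum [8B, align 4] → 36
@36: proto [56B, align 4] → 92
@92: window [4B, align 4] → 96
@96: dst [8B, align 4] → 104
@104: length [4B, align 4] → 108
@108: src [8B, align 4] → 116

108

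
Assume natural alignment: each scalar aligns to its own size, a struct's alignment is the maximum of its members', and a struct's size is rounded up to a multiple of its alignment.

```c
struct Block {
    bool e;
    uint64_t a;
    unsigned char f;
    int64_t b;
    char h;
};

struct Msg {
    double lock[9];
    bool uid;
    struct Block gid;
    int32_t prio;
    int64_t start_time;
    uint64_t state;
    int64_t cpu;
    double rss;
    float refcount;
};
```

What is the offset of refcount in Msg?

Block: e at 0 (size 1, align 1) → ends 1; pad 7 to align 8 for a; a at 8 (size 8, align 8) → ends 16; f at 16 (size 1, align 1) → ends 17; pad 7 to align 8 for b; b at 24 (size 8, align 8) → ends 32; h at 32 (size 1, align 1) → ends 33; tail pad 7 to reach multiple of 8; total 40 bytes, alignment 8
lock at 0 (size 72, align 8) → ends 72
uid at 72 (size 1, align 1) → ends 73
pad 7 to align 8 for gid
gid at 80 (size 40, align 8) → ends 120
prio at 120 (size 4, align 4) → ends 124
pad 4 to align 8 for start_time
start_time at 128 (size 8, align 8) → ends 136
state at 136 (size 8, align 8) → ends 144
cpu at 144 (size 8, align 8) → ends 152
rss at 152 (size 8, align 8) → ends 160
refcount at 160 (size 4, align 4) → ends 164

160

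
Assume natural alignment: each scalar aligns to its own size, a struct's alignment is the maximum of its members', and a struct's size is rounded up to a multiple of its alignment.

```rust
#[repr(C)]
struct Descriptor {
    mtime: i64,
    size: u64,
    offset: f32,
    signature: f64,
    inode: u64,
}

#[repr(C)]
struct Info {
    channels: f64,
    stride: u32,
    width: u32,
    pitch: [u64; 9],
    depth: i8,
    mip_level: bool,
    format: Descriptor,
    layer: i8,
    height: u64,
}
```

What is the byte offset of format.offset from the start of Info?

Descriptor: @0: mtime [8B, align 8] → 8; @8: size [8B, align 8] → 16; @16: offset [4B, align 4] → 20; +4 pad (align 8); @24: signature [8B, align 8] → 32; @32: inode [8B, align 8] → 40; size 40, align 8
@0: channels [8B, align 8] → 8
@8: stride [4B, align 4] → 12
@12: width [4B, align 4] → 16
@16: pitch [72B, align 8] → 88
@88: depth [1B, align 1] → 89
@89: mip_level [1B, align 1] → 90
+6 pad (align 8)
@96: format [40B, align 8] → 136
within Descriptor: offset at 16
96 + 16 = 112

112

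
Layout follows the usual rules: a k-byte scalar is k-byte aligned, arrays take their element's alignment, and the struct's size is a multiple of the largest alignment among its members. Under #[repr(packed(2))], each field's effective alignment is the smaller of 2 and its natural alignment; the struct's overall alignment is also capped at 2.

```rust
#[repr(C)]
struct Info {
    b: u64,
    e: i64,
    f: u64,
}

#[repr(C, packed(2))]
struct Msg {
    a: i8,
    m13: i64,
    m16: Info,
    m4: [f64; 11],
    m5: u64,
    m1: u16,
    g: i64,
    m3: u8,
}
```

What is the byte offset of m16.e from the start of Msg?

18

Info: b at 0 (size 8, align 8) → ends 8; e at 8 (size 8, align 8) → ends 16; f at 16 (size 8, align 8) → ends 24; total 24 bytes, alignment 8
a at 0 (size 1, align 1) → ends 1
pad 1 to align 2 for m13
m13 at 2 (size 8, align 2) → ends 10
m16 at 10 (size 24, align 2) → ends 34
within Info: e at 8
10 + 8 = 18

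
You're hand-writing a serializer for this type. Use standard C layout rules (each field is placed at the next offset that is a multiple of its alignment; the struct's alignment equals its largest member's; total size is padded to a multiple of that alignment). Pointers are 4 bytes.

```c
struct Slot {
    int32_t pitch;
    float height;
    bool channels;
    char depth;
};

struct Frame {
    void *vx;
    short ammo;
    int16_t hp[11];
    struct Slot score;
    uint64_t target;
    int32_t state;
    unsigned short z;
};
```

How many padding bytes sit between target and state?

0

Slot: 0..4  pitch  (4B, 4-aligned); 4..8  height  (4B, 4-aligned); 8..9  channels  (1B, 1-aligned); 9..10  depth  (1B, 1-aligned); 10..12  -- tail padding (2B); sizeof = 12, alignof = 4
0..4  vx  (4B, 4-aligned)
4..6  ammo  (2B, 2-aligned)
6..28  hp  (22B, 2-aligned)
28..40  score  (12B, 4-aligned)
40..48  target  (8B, 8-aligned)
48..52  state  (4B, 4-aligned)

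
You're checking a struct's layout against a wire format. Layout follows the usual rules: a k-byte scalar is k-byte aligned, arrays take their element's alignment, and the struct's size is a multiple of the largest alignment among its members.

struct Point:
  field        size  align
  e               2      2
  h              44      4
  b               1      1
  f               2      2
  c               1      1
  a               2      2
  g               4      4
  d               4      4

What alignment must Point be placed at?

member alignments: e=2, h=4, b=1, f=2, c=1, a=2, g=4, d=4
max = 4

4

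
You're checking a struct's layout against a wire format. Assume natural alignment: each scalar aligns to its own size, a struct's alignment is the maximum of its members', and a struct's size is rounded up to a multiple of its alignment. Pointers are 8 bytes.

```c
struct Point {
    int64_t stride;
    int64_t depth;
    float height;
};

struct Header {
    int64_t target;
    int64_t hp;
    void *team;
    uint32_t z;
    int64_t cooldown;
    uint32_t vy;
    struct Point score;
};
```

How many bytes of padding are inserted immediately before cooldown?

4

Point: @0: stride [8B, align 8] → 8; @8: depth [8B, align 8] → 16; @16: height [4B, align 4] → 20; +4 tail pad (align 8); size 24, align 8
@0: target [8B, align 8] → 8
@8: hp [8B, align 8] → 16
@16: team [8B, align 8] → 24
@24: z [4B, align 4] → 28
+4 pad (align 8)
@32: cooldown [8B, align 8] → 40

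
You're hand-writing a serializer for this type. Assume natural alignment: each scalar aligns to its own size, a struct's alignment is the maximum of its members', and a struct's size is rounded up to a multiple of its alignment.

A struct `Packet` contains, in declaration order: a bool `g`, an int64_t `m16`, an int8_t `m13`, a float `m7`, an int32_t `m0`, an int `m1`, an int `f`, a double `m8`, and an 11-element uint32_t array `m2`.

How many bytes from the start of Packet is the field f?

@0: g [1B, align 1] → 1
+7 pad (align 8)
@8: m16 [8B, align 8] → 16
@16: m13 [1B, align 1] → 17
+3 pad (align 4)
@20: m7 [4B, align 4] → 24
@24: m0 [4B, align 4] → 28
@28: m1 [4B, align 4] → 32
@32: f [4B, align 4] → 36

32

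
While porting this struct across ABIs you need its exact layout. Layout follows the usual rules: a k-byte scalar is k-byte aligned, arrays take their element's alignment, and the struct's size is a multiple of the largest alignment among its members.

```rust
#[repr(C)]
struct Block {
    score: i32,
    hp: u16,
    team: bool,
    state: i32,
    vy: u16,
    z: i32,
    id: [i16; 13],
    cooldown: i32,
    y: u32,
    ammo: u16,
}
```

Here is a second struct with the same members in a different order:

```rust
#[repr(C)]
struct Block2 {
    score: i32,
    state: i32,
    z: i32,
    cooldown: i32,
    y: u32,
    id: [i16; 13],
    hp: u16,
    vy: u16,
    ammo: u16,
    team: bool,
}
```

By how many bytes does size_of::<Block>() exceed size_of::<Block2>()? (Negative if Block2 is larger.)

4

score at 0 (size 4, align 4) → ends 4
hp at 4 (size 2, align 2) → ends 6
team at 6 (size 1, align 1) → ends 7
pad 1 to align 4 for state
state at 8 (size 4, align 4) → ends 12
vy at 12 (size 2, align 2) → ends 14
pad 2 to align 4 for z
z at 16 (size 4, align 4) → ends 20
id at 20 (size 26, align 2) → ends 46
pad 2 to align 4 for cooldown
cooldown at 48 (size 4, align 4) → ends 52
y at 52 (size 4, align 4) → ends 56
ammo at 56 (size 2, align 2) → ends 58
tail pad 2 to reach multiple of 4
total 60 bytes, alignment 4
— Block2 —
score at 0 (size 4, align 4) → ends 4
state at 4 (size 4, align 4) → ends 8
z at 8 (size 4, align 4) → ends 12
cooldown at 12 (size 4, align 4) → ends 16
y at 16 (size 4, align 4) → ends 20
id at 20 (size 26, align 2) → ends 46
hp at 46 (size 2, align 2) → ends 48
vy at 48 (size 2, align 2) → ends 50
ammo at 50 (size 2, align 2) → ends 52
team at 52 (size 1, align 1) → ends 53
tail pad 3 to reach multiple of 4
total 56 bytes, alignment 4
60 − 56 = 4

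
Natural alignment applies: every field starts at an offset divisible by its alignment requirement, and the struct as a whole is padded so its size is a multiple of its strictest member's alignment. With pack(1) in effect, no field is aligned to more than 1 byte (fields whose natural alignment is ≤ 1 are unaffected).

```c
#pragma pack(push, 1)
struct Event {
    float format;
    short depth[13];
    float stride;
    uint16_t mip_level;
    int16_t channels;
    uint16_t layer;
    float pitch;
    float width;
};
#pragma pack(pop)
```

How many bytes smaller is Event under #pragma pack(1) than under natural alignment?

4

natural layout:
  format at 0 (size 4, align 4) → ends 4
  depth at 4 (size 26, align 2) → ends 30
  pad 2 to align 4 for stride
  stride at 32 (size 4, align 4) → ends 36
  mip_level at 36 (size 2, align 2) → ends 38
  channels at 38 (size 2, align 2) → ends 40
  layer at 40 (size 2, align 2) → ends 42
  pad 2 to align 4 for pitch
  pitch at 44 (size 4, align 4) → ends 48
  width at 48 (size 4, align 4) → ends 52
  total 52 bytes, alignment 4
packed(1) layout:
  format at 0 (size 4, align 1) → ends 4
  depth at 4 (size 26, align 1) → ends 30
  stride at 30 (size 4, align 1) → ends 34
  mip_level at 34 (size 2, align 1) → ends 36
  channels at 36 (size 2, align 1) → ends 38
  layer at 38 (size 2, align 1) → ends 40
  pitch at 40 (size 4, align 1) → ends 44
  width at 44 (size 4, align 1) → ends 48
  total 48 bytes, alignment 1
52 − 48 = 4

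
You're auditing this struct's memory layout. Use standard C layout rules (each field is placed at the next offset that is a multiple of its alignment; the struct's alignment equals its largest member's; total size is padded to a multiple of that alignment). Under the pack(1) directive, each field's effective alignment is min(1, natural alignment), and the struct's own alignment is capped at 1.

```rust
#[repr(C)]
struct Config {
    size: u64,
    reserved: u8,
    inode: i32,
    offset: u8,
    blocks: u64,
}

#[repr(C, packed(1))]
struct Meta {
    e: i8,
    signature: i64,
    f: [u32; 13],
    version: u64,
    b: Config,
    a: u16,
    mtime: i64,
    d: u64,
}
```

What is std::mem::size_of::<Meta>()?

Config: size at 0 (size 8, align 8) → ends 8; reserved at 8 (size 1, align 1) → ends 9; pad 3 to align 4 for inode; inode at 12 (size 4, align 4) → ends 16; offset at 16 (size 1, align 1) → ends 17; pad 7 to align 8 for blocks; blocks at 24 (size 8, align 8) → ends 32; total 32 bytes, alignment 8
e at 0 (size 1, align 1) → ends 1
signature at 1 (size 8, align 1) → ends 9
f at 9 (size 52, align 1) → ends 61
version at 61 (size 8, align 1) → ends 69
b at 69 (size 32, align 1) → ends 101
a at 101 (size 2, align 1) → ends 103
mtime at 103 (size 8, align 1) → ends 111
d at 111 (size 8, align 1) → ends 119
total 119 bytes, alignment 1

119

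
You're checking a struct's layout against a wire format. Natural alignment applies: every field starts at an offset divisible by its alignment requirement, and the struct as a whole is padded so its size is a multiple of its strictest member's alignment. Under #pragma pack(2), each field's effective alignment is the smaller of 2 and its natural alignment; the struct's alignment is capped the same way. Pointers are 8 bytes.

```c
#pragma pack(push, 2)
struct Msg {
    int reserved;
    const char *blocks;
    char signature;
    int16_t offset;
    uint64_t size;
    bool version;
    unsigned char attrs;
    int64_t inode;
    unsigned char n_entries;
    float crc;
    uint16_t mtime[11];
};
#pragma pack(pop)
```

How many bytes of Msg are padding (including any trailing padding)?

2

0..4  reserved  (4B, 2-aligned)
4..12  blocks  (8B, 2-aligned)
12..13  signature  (1B, 1-aligned)
13..14  -- padding (1B)
14..16  offset  (2B, 2-aligned)
16..24  size  (8B, 2-aligned)
24..25  version  (1B, 1-aligned)
25..26  attrs  (1B, 1-aligned)
26..34  inode  (8B, 2-aligned)
34..35  n_entries  (1B, 1-aligned)
35..36  -- padding (1B)
36..40  crc  (4B, 2-aligned)
40..62  mtime  (22B, 2-aligned)
sizeof = 62, alignof = 2
data bytes 60, size 62 → padding 2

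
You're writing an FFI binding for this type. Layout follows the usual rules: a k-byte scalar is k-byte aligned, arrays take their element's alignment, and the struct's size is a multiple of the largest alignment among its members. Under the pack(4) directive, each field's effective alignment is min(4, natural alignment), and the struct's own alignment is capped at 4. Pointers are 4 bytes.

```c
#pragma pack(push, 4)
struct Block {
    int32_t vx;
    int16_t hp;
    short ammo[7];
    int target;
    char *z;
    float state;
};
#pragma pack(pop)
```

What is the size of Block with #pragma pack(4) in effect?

@0: vx [4B, align 4] → 4
@4: hp [2B, align 2] → 6
@6: ammo [14B, align 2] → 20
@20: target [4B, align 4] → 24
@24: z [4B, align 4] → 28
@28: state [4B, align 4] → 32
size 32, align 4

32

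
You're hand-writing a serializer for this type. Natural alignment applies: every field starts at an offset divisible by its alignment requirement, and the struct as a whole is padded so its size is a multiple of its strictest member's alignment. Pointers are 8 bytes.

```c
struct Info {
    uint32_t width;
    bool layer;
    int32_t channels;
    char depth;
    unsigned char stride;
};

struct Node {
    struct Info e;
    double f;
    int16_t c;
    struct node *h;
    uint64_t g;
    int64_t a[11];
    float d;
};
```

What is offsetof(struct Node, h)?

Info: width at 0 (size 4, align 4) → ends 4; layer at 4 (size 1, align 1) → ends 5; pad 3 to align 4 for channels; channels at 8 (size 4, align 4) → ends 12; depth at 12 (size 1, align 1) → ends 13; stride at 13 (size 1, align 1) → ends 14; tail pad 2 to reach multiple of 4; total 16 bytes, alignment 4
e at 0 (size 16, align 4) → ends 16
f at 16 (size 8, align 8) → ends 24
c at 24 (size 2, align 2) → ends 26
pad 6 to align 8 for h
h at 32 (size 8, align 8) → ends 40

32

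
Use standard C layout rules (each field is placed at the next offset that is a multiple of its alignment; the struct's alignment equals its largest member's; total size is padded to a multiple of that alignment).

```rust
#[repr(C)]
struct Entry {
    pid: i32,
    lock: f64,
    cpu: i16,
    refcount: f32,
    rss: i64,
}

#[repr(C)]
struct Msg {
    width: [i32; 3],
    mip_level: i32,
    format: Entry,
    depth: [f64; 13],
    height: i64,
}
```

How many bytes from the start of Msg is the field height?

Entry: pid at 0 (size 4, align 4) → ends 4; pad 4 to align 8 for lock; lock at 8 (size 8, align 8) → ends 16; cpu at 16 (size 2, align 2) → ends 18; pad 2 to align 4 for refcount; refcount at 20 (size 4, align 4) → ends 24; rss at 24 (size 8, align 8) → ends 32; total 32 bytes, alignment 8
width at 0 (size 12, align 4) → ends 12
mip_level at 12 (size 4, align 4) → ends 16
format at 16 (size 32, align 8) → ends 48
depth at 48 (size 104, align 8) → ends 152
height at 152 (size 8, align 8) → ends 160

152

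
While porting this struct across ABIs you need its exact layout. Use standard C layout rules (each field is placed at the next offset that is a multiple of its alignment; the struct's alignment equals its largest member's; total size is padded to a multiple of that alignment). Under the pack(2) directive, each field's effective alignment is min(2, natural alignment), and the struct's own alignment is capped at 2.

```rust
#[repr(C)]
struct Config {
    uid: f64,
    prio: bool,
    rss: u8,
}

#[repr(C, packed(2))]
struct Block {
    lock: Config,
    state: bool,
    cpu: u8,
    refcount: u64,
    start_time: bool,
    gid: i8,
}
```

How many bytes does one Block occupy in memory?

Config: @0: uid [8B, align 8] → 8; @8: prio [1B, align 1] → 9; @9: rss [1B, align 1] → 10; +6 tail pad (align 8); size 16, align 8
@0: lock [16B, align 2] → 16
@16: state [1B, align 1] → 17
@17: cpu [1B, align 1] → 18
@18: refcount [8B, align 2] → 26
@26: start_time [1B, align 1] → 27
@27: gid [1B, align 1] → 28
size 28, align 2

28 bytes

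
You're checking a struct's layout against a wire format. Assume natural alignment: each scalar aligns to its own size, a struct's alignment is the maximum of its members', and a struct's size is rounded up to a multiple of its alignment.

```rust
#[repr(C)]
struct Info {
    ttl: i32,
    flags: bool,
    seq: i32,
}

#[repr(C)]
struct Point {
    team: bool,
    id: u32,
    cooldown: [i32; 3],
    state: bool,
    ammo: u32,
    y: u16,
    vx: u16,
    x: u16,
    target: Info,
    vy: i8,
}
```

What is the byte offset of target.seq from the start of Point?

Info: ttl at 0 (size 4, align 4) → ends 4; flags at 4 (size 1, align 1) → ends 5; pad 3 to align 4 for seq; seq at 8 (size 4, align 4) → ends 12; total 12 bytes, alignment 4
team at 0 (size 1, align 1) → ends 1
pad 3 to align 4 for id
id at 4 (size 4, align 4) → ends 8
cooldown at 8 (size 12, align 4) → ends 20
state at 20 (size 1, align 1) → ends 21
pad 3 to align 4 for ammo
ammo at 24 (size 4, align 4) → ends 28
y at 28 (size 2, align 2) → ends 30
vx at 30 (size 2, align 2) → ends 32
x at 32 (size 2, align 2) → ends 34
pad 2 to align 4 for target
target at 36 (size 12, align 4) → ends 48
within Info: seq at 8
36 + 8 = 44

44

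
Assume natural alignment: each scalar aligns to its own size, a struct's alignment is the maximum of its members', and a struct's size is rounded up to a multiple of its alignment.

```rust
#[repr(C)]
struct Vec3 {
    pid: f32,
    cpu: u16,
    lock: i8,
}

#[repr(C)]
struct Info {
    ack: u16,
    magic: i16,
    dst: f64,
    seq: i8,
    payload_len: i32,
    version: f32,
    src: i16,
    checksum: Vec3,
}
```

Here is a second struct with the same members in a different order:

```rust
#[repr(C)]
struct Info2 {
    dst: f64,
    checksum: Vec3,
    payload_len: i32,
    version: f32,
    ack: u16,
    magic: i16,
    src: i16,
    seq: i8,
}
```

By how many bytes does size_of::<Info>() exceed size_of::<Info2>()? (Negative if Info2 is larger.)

Vec3: pid at 0 (size 4, align 4) → ends 4; cpu at 4 (size 2, align 2) → ends 6; lock at 6 (size 1, align 1) → ends 7; tail pad 1 to reach multiple of 4; total 8 bytes, alignment 4
ack at 0 (size 2, align 2) → ends 2
magic at 2 (size 2, align 2) → ends 4
pad 4 to align 8 for dst
dst at 8 (size 8, align 8) → ends 16
seq at 16 (size 1, align 1) → ends 17
pad 3 to align 4 for payload_len
payload_len at 20 (size 4, align 4) → ends 24
version at 24 (size 4, align 4) → ends 28
src at 28 (size 2, align 2) → ends 30
pad 2 to align 4 for checksum
checksum at 32 (size 8, align 4) → ends 40
total 40 bytes, alignment 8
— Info2 —
dst at 0 (size 8, align 8) → ends 8
checksum at 8 (size 8, align 4) → ends 16
payload_len at 16 (size 4, align 4) → ends 20
version at 20 (size 4, align 4) → ends 24
ack at 24 (size 2, align 2) → ends 26
magic at 26 (size 2, align 2) → ends 28
src at 28 (size 2, align 2) → ends 30
seq at 30 (size 1, align 1) → ends 31
tail pad 1 to reach multiple of 8
total 32 bytes, alignment 8
40 − 32 = 8

8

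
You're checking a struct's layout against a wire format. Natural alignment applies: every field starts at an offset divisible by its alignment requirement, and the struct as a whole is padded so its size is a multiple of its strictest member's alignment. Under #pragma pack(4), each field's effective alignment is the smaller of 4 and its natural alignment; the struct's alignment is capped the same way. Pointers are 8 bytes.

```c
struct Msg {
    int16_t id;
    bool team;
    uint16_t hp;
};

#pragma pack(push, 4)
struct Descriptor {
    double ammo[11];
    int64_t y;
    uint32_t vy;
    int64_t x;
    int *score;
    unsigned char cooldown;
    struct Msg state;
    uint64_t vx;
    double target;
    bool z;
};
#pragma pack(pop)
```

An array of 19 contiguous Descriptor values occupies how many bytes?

Msg: @0: id [2B, align 2] → 2; @2: team [1B, align 1] → 3; +1 pad (align 2); @4: hp [2B, align 2] → 6; size 6, align 2
@0: ammo [88B, align 4] → 88
@88: y [8B, align 4] → 96
@96: vy [4B, align 4] → 100
@100: x [8B, align 4] → 108
@108: score [8B, align 4] → 116
@116: cooldown [1B, align 1] → 117
+1 pad (align 2)
@118: state [6B, align 2] → 124
@124: vx [8B, align 4] → 132
@132: target [8B, align 4] → 140
@140: z [1B, align 1] → 141
+3 tail pad (align 4)
size 144, align 4
array of 19: 19 × 144 = 2736

2736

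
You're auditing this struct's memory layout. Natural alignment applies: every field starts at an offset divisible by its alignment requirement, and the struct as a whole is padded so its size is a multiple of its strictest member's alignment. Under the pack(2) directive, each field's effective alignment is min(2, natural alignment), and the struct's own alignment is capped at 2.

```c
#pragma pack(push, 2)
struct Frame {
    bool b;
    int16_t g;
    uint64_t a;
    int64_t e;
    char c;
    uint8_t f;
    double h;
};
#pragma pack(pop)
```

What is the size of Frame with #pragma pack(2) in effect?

@0: b [1B, align 1] → 1
+1 pad (align 2)
@2: g [2B, align 2] → 4
@4: a [8B, align 2] → 12
@12: e [8B, align 2] → 20
@20: c [1B, align 1] → 21
@21: f [1B, align 1] → 22
@22: h [8B, align 2] → 30
size 30, align 2

30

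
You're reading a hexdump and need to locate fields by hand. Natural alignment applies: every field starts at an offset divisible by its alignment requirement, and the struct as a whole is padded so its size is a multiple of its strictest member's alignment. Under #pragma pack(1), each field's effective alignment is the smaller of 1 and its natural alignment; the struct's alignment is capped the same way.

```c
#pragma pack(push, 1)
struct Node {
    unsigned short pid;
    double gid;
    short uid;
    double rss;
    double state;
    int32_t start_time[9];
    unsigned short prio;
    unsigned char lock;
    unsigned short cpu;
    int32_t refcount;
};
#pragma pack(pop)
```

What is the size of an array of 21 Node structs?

1533

pid at 0 (size 2, align 1) → ends 2
gid at 2 (size 8, align 1) → ends 10
uid at 10 (size 2, align 1) → ends 12
rss at 12 (size 8, align 1) → ends 20
state at 20 (size 8, align 1) → ends 28
start_time at 28 (size 36, align 1) → ends 64
prio at 64 (size 2, align 1) → ends 66
lock at 66 (size 1, align 1) → ends 67
cpu at 67 (size 2, align 1) → ends 69
refcount at 69 (size 4, align 1) → ends 73
total 73 bytes, alignment 1
array of 21: 21 × 73 = 1533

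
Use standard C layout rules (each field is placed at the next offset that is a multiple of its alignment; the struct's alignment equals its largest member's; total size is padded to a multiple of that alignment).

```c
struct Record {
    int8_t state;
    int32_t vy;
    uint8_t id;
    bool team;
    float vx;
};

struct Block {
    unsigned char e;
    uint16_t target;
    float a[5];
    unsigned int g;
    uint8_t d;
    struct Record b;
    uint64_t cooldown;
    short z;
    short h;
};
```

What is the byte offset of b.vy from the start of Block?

36

Record: @0: state [1B, align 1] → 1; +3 pad (align 4); @4: vy [4B, align 4] → 8; @8: id [1B, align 1] → 9; @9: team [1B, align 1] → 10; +2 pad (align 4); @12: vx [4B, align 4] → 16; size 16, align 4
@0: e [1B, align 1] → 1
+1 pad (align 2)
@2: target [2B, align 2] → 4
@4: a [20B, align 4] → 24
@24: g [4B, align 4] → 28
@28: d [1B, align 1] → 29
+3 pad (align 4)
@32: b [16B, align 4] → 48
within Record: vy at 4
32 + 4 = 36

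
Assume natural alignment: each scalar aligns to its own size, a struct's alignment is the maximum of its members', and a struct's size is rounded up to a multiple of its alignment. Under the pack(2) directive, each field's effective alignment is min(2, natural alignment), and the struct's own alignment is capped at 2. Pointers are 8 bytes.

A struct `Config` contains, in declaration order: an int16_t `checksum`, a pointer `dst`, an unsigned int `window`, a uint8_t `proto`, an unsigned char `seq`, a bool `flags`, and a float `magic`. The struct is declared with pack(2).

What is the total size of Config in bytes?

22

checksum at 0 (size 2, align 2) → ends 2
dst at 2 (size 8, align 2) → ends 10
window at 10 (size 4, align 2) → ends 14
proto at 14 (size 1, align 1) → ends 15
seq at 15 (size 1, align 1) → ends 16
flags at 16 (size 1, align 1) → ends 17
pad 1 to align 2 for magic
magic at 18 (size 4, align 2) → ends 22
total 22 bytes, alignment 2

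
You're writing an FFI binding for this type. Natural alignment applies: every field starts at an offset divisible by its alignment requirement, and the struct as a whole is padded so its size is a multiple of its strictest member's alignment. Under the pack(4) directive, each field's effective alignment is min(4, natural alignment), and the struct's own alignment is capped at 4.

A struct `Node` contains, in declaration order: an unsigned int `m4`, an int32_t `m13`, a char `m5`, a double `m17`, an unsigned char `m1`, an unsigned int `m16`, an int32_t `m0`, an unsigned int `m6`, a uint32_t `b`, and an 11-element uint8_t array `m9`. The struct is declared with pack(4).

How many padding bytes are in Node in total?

@0: m4 [4B, align 4] → 4
@4: m13 [4B, align 4] → 8
@8: m5 [1B, align 1] → 9
+3 pad (align 4)
@12: m17 [8B, align 4] → 20
@20: m1 [1B, align 1] → 21
+3 pad (align 4)
@24: m16 [4B, align 4] → 28
@28: m0 [4B, align 4] → 32
@32: m6 [4B, align 4] → 36
@36: b [4B, align 4] → 40
@40: m9 [11B, align 1] → 51
+1 tail pad (align 4)
size 52, align 4
data bytes 45, size 52 → padding 7

7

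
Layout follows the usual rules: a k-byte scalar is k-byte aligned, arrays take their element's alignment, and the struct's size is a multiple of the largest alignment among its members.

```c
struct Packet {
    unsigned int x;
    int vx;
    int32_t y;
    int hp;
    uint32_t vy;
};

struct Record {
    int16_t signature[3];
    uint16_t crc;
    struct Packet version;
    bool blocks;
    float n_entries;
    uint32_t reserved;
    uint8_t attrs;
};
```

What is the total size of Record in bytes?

44 bytes

Packet: x at 0 (size 4, align 4) → ends 4; vx at 4 (size 4, align 4) → ends 8; y at 8 (size 4, align 4) → ends 12; hp at 12 (size 4, align 4) → ends 16; vy at 16 (size 4, align 4) → ends 20; total 20 bytes, alignment 4
signature at 0 (size 6, align 2) → ends 6
crc at 6 (size 2, align 2) → ends 8
version at 8 (size 20, align 4) → ends 28
blocks at 28 (size 1, align 1) → ends 29
pad 3 to align 4 for n_entries
n_entries at 32 (size 4, align 4) → ends 36
reserved at 36 (size 4, align 4) → ends 40
attrs at 40 (size 1, align 1) → ends 41
tail pad 3 to reach multiple of 4
total 44 bytes, alignment 4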